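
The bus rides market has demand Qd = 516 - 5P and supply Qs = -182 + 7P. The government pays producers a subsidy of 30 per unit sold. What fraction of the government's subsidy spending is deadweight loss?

DWL / government spending = 75/536

Pre-subsidy: 516 - 5P = -182 + 7P gives P* = 349/6, Q* = 1351/6.
With the subsidy, sellers receive Ps = Pb + 30 for each unit, where Pb is the price buyers pay.
Supply in terms of Pb becomes Qs = -182 + 7(Pb + 30) = 28 + 7Pb. Setting this equal to demand: 516 - 5Pb = 28 + 7Pb, so Pb = 122/3.
Sellers receive Ps = 122/3 + 30 = 212/3; Q' = 516 − 5·(122/3) = 938/3.
ΔCS = ½(1351/6 + 938/3)(349/6 − 122/3) = 112945/24; ΔPS = ½(1351/6 + 938/3)(212/3 − 349/6) = 80675/24.
Government spending = 30 × 938/3 = 9380.
DWL = ½ × 30 × (938/3 − 1351/6) = 1312.5; fraction = 1312.5 / 9380 = 75/536.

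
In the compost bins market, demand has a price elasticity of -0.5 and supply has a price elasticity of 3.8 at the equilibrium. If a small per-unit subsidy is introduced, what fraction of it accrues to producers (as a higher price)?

Producer share = 5/43

For a small subsidy around the equilibrium, the benefit split depends on the relative slopes, which at a point are proportional to the elasticities.
Buyer share = εs/(εs + |εd|) = 3.8/(3.8 + 0.5) = 38/43; seller share = |εd|/(εs + |εd|) = 5/43.
So producers capture 5/43 of the subsidy.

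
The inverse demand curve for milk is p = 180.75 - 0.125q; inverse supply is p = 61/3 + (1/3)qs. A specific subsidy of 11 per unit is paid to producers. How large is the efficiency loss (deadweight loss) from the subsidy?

Pre-subsidy: 180.75 - 0.125q = 61/3 + (1/3)q gives q* = 350 and p* = 137.
With the subsidy, sellers receive ps = pb + 11 for each unit, where pb is the price buyers pay.
On the curves, pb = 180.75 - 0.125q and ps = 61/3 + (1/3)q; the wedge ps − pb = 11 gives 61/3 + (1/3)q − (180.75 - 0.125q) = 11, so q' = 374.
Then pb = 180.75 − 0.125·374 = 134 and ps = 61/3 + (1/3)·374 = 145.
The subsidy expands output by 374 − 350 = 24 past the efficient level; on those units the gap between marginal cost and willingness to pay runs from 0 up to 11.
DWL = ½ × 11 × 24 = 132.

Deadweight loss = 132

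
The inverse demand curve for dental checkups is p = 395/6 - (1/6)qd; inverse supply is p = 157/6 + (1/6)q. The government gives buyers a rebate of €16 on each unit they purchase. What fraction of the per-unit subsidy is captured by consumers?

Consumer share = 0.5

Pre-subsidy: 395/6 - (1/6)q = 157/6 + (1/6)q gives q* = 119 and p* = 46.
With the rebate, buyers effectively pay pb = ps − 16, where ps is the price sellers receive.
On the curves, pb = 395/6 - (1/6)q and ps = 157/6 + (1/6)q; the wedge ps − pb = 16 gives 157/6 + (1/6)q − (395/6 - (1/6)q) = 16, so q' = 167.
Then pb = 395/6 − (1/6)·167 = 38 and ps = 157/6 + (1/6)·167 = 54.
Buyers' price falls by p* − pb = 46 − 38 = 8; sellers' price rises by ps − p* = 54 − 46 = 8.
So consumers capture 8/16 = 0.5 of each unit of subsidy.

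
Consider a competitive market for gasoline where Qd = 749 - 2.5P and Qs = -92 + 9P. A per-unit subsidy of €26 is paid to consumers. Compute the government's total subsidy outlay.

Pre-subsidy: 749 - 2.5P = -92 + 9P gives P* = 1682/23, Q* = 13022/23.
With the rebate, buyers effectively pay Pb = Ps − 26, where Ps is the price sellers receive.
Demand in terms of Ps becomes Qd = 749 − 2.5(Ps − 26) = 814 - 2.5Ps. Setting this equal to supply: 814 - 2.5Ps = -92 + 9Ps, so Ps = 1812/23.
Buyers pay Pb = 1812/23 − 26 = 1214/23; Q' = -92 + 9·(1812/23) = 14192/23.
Government outlay = subsidy × quantity = 26 × 14192/23 = 368992/23.

Government cost = 368992/23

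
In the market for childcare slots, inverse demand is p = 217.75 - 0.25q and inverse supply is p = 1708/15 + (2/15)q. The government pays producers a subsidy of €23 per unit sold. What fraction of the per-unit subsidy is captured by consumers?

Consumer share = 15/23

Pre-subsidy: 217.75 - 0.25q = 1708/15 + (2/15)q gives q* = 271 and p* = 150.
With the subsidy, sellers receive ps = pb + 23 for each unit, where pb is the price buyers pay.
On the curves, pb = 217.75 - 0.25q and ps = 1708/15 + (2/15)q; the wedge ps − pb = 23 gives 1708/15 + (2/15)q − (217.75 - 0.25q) = 23, so q' = 331.
Then pb = 217.75 − 0.25·331 = 135 and ps = 1708/15 + (2/15)·331 = 158.
Buyers' price falls by p* − pb = 150 − 135 = 15; sellers' price rises by ps − p* = 158 − 150 = 8.
So consumers capture 15/23 = 15/23 of each unit of subsidy.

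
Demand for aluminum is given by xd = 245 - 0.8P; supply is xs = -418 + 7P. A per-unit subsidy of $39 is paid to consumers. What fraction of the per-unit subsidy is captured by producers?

Pre-subsidy: 245 - 0.8P = -418 + 7P gives P* = 85, x* = 177.
With the rebate, buyers effectively pay Pb = Ps − 39, where Ps is the price sellers receive.
Demand in terms of Ps becomes xd = 245 − 0.8(Ps − 39) = 276.2 - 0.8Ps. Setting this equal to supply: 276.2 - 0.8Ps = -418 + 7Ps, so Ps = 89.
Buyers pay Pb = 89 − 39 = 50; x' = -418 + 7·89 = 205.
Buyers' price falls by P* − Pb = 85 − 50 = 35; sellers' price rises by Ps − P* = 89 − 85 = 4.
So producers capture 4/39 = 4/39 of each unit of subsidy.

Producer share = 4/39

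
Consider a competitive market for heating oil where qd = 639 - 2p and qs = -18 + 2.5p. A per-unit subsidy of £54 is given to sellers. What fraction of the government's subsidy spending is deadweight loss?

DWL / government spending = 30/407

Pre-subsidy: 639 - 2p = -18 + 2.5p gives p* = 146, q* = 347.
With the subsidy, sellers receive ps = pb + 54 for each unit, where pb is the price buyers pay.
Supply in terms of pb becomes qs = -18 + 2.5(pb + 54) = 117 + 2.5pb. Setting this equal to demand: 639 - 2pb = 117 + 2.5pb, so pb = 116.
Sellers receive ps = 116 + 54 = 170; q' = 639 − 2·116 = 407.
ΔCS = ½(347 + 407)(146 − 116) = 11310; ΔPS = ½(347 + 407)(170 − 146) = 9048.
Government spending = 54 × 407 = 21978.
DWL = ½ × 54 × (407 − 347) = 1620; fraction = 1620 / 21978 = 30/407.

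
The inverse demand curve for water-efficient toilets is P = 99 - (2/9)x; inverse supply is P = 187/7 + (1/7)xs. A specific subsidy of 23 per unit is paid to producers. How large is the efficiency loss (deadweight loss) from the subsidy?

Deadweight loss = 724.5

Pre-subsidy: 99 - (2/9)x = 187/7 + (1/7)x gives x* = 198 and P* = 55.
With the subsidy, sellers receive Ps = Pb + 23 for each unit, where Pb is the price buyers pay.
On the curves, Pb = 99 - (2/9)x and Ps = 187/7 + (1/7)x; the wedge Ps − Pb = 23 gives 187/7 + (1/7)x − (99 - (2/9)x) = 23, so x' = 261.
Then Pb = 99 − (2/9)·261 = 41 and Ps = 187/7 + (1/7)·261 = 64.
The subsidy expands output by 261 − 198 = 63 past the efficient level; on those units the gap between marginal cost and willingness to pay runs from 0 up to 23.
DWL = ½ × 23 × 63 = 724.5.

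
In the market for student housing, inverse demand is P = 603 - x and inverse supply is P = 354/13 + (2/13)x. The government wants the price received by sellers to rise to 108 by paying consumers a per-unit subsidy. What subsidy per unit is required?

Required subsidy s = 30 per unit

At a seller price of 108, quantity supplied is -177 + 6.5·108 = 525.
Buyers absorb 525 only when they pay Pb = 603 − 1·525 = 78.
s = Ps − Pb = 108 − 78 = 30.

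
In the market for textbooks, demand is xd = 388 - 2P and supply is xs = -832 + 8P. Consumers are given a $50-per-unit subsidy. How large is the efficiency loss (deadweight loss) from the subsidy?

Deadweight loss = $2000

Pre-subsidy: 388 - 2P = -832 + 8P gives P* = 122, x* = 144.
With the rebate, buyers effectively pay Pb = Ps − 50, where Ps is the price sellers receive.
Demand in terms of Ps becomes xd = 388 − 2(Ps − 50) = 488 - 2Ps. Setting this equal to supply: 488 - 2Ps = -832 + 8Ps, so Ps = 132.
Buyers pay Pb = 132 − 50 = 82; x' = -832 + 8·132 = 224.
The subsidy expands output by 224 − 144 = 80 past the efficient level; on those units the gap between marginal cost and willingness to pay runs from 0 up to 50.
DWL = ½ × 50 × 80 = 2000.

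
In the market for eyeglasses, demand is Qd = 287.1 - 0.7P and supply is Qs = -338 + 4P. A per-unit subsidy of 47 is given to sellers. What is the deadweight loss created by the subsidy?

Pre-subsidy: 287.1 - 0.7P = -338 + 4P gives P* = 133, Q* = 194.
With the subsidy, sellers receive Ps = Pb + 47 for each unit, where Pb is the price buyers pay.
Supply in terms of Pb becomes Qs = -338 + 4(Pb + 47) = -150 + 4Pb. Setting this equal to demand: 287.1 - 0.7Pb = -150 + 4Pb, so Pb = 93.
Sellers receive Ps = 93 + 47 = 140; Q' = 287.1 − 0.7·93 = 222.
The subsidy expands output by 222 − 194 = 28 past the efficient level; on those units the gap between marginal cost and willingness to pay runs from 0 up to 47.
DWL = ½ × 47 × 28 = 658.

Deadweight loss = 658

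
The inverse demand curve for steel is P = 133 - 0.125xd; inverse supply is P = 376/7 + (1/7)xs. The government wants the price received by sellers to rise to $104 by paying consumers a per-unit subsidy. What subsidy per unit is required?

Required subsidy s = $15 per unit

At a seller price of 104, quantity supplied is -376 + 7·104 = 352.
Buyers absorb 352 only when they pay Pb = 133 − 0.125·352 = 89.
s = Ps − Pb = 104 − 89 = 15.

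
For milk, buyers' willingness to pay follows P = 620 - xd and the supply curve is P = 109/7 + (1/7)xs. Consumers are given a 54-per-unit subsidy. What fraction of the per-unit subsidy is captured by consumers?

Consumer share = 0.875

Pre-subsidy: 620 - x = 109/7 + (1/7)x gives x* = 528.875 and P* = 91.125.
With the rebate, buyers effectively pay Pb = Ps − 54, where Ps is the price sellers receive.
On the curves, Pb = 620 - x and Ps = 109/7 + (1/7)x; the wedge Ps − Pb = 54 gives 109/7 + (1/7)x − (620 - x) = 54, so x' = 576.125.
Then Pb = 620 − 1·576.125 = 43.875 and Ps = 109/7 + (1/7)·576.125 = 97.875.
Buyers' price falls by P* − Pb = 91.125 − 43.875 = 47.25; sellers' price rises by Ps − P* = 97.875 − 91.125 = 6.75.
So consumers capture 47.25/54 = 0.875 of each unit of subsidy.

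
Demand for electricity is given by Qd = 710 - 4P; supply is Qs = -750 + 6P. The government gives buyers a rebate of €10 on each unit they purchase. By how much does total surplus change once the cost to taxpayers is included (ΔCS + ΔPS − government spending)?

Net change in total surplus = -€120

Pre-subsidy: 710 - 4P = -750 + 6P gives P* = 146, Q* = 126.
With the rebate, buyers effectively pay Pb = Ps − 10, where Ps is the price sellers receive.
Demand in terms of Ps becomes Qd = 710 − 4(Ps − 10) = 750 - 4Ps. Setting this equal to supply: 750 - 4Ps = -750 + 6Ps, so Ps = 150.
Buyers pay Pb = 150 − 10 = 140; Q' = -750 + 6·150 = 150.
ΔCS = ½(126 + 150)(146 − 140) = 828; ΔPS = ½(126 + 150)(150 − 146) = 552.
Government spending = 10 × 150 = 1500.
Net change = 828 + 552 − 1500 = -120. The loss equals the DWL triangle ½·10·24.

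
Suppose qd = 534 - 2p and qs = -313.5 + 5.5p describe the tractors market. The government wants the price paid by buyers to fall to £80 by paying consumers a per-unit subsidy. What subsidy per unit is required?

Required subsidy s = £45 per unit

At a buyer price of 80, quantity demanded is 534 − 2·80 = 374.
Sellers supply 374 only when they receive ps with -313.5 + 5.5·ps = 374, i.e. ps = 125.
s = ps − pb = 125 − 80 = 45.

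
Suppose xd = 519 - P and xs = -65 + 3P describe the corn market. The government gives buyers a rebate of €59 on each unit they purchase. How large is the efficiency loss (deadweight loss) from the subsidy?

Deadweight loss = €1305.375

Pre-subsidy: 519 - P = -65 + 3P gives P* = 146, x* = 373.
With the rebate, buyers effectively pay Pb = Ps − 59, where Ps is the price sellers receive.
Demand in terms of Ps becomes xd = 519 − 1(Ps − 59) = 578 - Ps. Setting this equal to supply: 578 - Ps = -65 + 3Ps, so Ps = 160.75.
Buyers pay Pb = 160.75 − 59 = 101.75; x' = -65 + 3·160.75 = 417.25.
The subsidy expands output by 417.25 − 373 = 44.25 past the efficient level; on those units the gap between marginal cost and willingness to pay runs from 0 up to 59.
DWL = ½ × 59 × 44.25 = 1305.375.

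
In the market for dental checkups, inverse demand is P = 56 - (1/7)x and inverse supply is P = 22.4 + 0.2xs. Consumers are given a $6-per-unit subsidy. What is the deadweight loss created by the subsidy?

Deadweight loss = $52.5

Pre-subsidy: 56 - (1/7)x = 22.4 + 0.2x gives x* = 98 and P* = 42.
With the rebate, buyers effectively pay Pb = Ps − 6, where Ps is the price sellers receive.
On the curves, Pb = 56 - (1/7)x and Ps = 22.4 + 0.2x; the wedge Ps − Pb = 6 gives 22.4 + 0.2x − (56 - (1/7)x) = 6, so x' = 115.5.
Then Pb = 56 − (1/7)·115.5 = 39.5 and Ps = 22.4 + 0.2·115.5 = 45.5.
The subsidy expands output by 115.5 − 98 = 17.5 past the efficient level; on those units the gap between marginal cost and willingness to pay runs from 0 up to 6.
DWL = ½ × 6 × 17.5 = 52.5.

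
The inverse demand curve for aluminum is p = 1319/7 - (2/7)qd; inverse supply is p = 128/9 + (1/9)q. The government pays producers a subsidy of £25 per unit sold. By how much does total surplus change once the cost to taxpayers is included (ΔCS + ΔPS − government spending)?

Net change in total surplus = -£787.5

Pre-subsidy: 1319/7 - (2/7)q = 128/9 + (1/9)q gives q* = 439 and p* = 63.
With the subsidy, sellers receive ps = pb + 25 for each unit, where pb is the price buyers pay.
On the curves, pb = 1319/7 - (2/7)q and ps = 128/9 + (1/9)q; the wedge ps − pb = 25 gives 128/9 + (1/9)q − (1319/7 - (2/7)q) = 25, so q' = 502.
Then pb = 1319/7 − (2/7)·502 = 45 and ps = 128/9 + (1/9)·502 = 70.
ΔCS = ½(439 + 502)(63 − 45) = 8469; ΔPS = ½(439 + 502)(70 − 63) = 3293.5.
Government spending = 25 × 502 = 12550.
Net change = 8469 + 3293.5 − 12550 = -787.5. The loss equals the DWL triangle ½·25·63.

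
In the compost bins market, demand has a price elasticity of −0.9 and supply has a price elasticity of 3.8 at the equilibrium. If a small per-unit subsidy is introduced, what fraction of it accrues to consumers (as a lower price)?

For a small subsidy around the equilibrium, the benefit split depends on the relative slopes, which at a point are proportional to the elasticities.
Buyer share = εs/(εs + |εd|) = 3.8/(3.8 + 0.9) = 38/47; seller share = |εd|/(εs + |εd|) = 9/47.

Consumer share = 38/47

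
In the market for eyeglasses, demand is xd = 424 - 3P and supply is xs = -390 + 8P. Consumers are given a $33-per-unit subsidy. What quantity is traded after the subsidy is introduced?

x' = 274

Pre-subsidy: 424 - 3P = -390 + 8P gives P* = 74, x* = 202.
With the rebate, buyers effectively pay Pb = Ps − 33, where Ps is the price sellers receive.
Demand in terms of Ps becomes xd = 424 − 3(Ps − 33) = 523 - 3Ps. Setting this equal to supply: 523 - 3Ps = -390 + 8Ps, so Ps = 83.
Buyers pay Pb = 83 − 33 = 50; x' = -390 + 8·83 = 274.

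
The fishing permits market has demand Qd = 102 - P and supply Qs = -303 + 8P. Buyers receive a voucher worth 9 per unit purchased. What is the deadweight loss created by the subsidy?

Pre-subsidy: 102 - P = -303 + 8P gives P* = 45, Q* = 57.
With the rebate, buyers effectively pay Pb = Ps − 9, where Ps is the price sellers receive.
Demand in terms of Ps becomes Qd = 102 − 1(Ps − 9) = 111 - Ps. Setting this equal to supply: 111 - Ps = -303 + 8Ps, so Ps = 46.
Buyers pay Pb = 46 − 9 = 37; Q' = -303 + 8·46 = 65.
The subsidy expands output by 65 − 57 = 8 past the efficient level; on those units the gap between marginal cost and willingness to pay runs from 0 up to 9.
DWL = ½ × 9 × 8 = 36.

Deadweight loss = 36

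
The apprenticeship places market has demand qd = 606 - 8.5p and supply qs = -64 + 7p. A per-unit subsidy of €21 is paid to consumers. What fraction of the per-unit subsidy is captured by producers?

Producer share = 17/31

Pre-subsidy: 606 - 8.5p = -64 + 7p gives p* = 1340/31, q* = 7396/31.
With the rebate, buyers effectively pay pb = ps − 21, where ps is the price sellers receive.
Demand in terms of ps becomes qd = 606 − 8.5(ps − 21) = 784.5 - 8.5ps. Setting this equal to supply: 784.5 - 8.5ps = -64 + 7ps, so ps = 1697/31.
Buyers pay pb = 1697/31 − 21 = 1046/31; q' = -64 + 7·(1697/31) = 9895/31.
Buyers' price falls by p* − pb = 1340/31 − 1046/31 = 294/31; sellers' price rises by ps − p* = 1697/31 − 1340/31 = 357/31.
So producers capture (357/31)/21 = 17/31 of each unit of subsidy.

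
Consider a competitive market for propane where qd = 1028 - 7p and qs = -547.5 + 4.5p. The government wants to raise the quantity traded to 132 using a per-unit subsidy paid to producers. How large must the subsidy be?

Required subsidy s = 23 per unit

At q = 132, invert demand for the buyer price: pb = (1028 − 132)/7 = 128; invert supply for the seller price: ps = (132 − (-547.5))/4.5 = 151.
The subsidy must fill the gap: s = ps − pb = 151 − 128 = 23.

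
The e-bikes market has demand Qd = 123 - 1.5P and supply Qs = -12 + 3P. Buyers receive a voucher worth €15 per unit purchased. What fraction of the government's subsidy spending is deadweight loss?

DWL / government spending = 5/62

Pre-subsidy: 123 - 1.5P = -12 + 3P gives P* = 30, Q* = 78.
With the rebate, buyers effectively pay Pb = Ps − 15, where Ps is the price sellers receive.
Demand in terms of Ps becomes Qd = 123 − 1.5(Ps − 15) = 145.5 - 1.5Ps. Setting this equal to supply: 145.5 - 1.5Ps = -12 + 3Ps, so Ps = 35.
Buyers pay Pb = 35 − 15 = 20; Q' = -12 + 3·35 = 93.
ΔCS = ½(78 + 93)(30 − 20) = 855; ΔPS = ½(78 + 93)(35 − 30) = 427.5.
Government spending = 15 × 93 = 1395.
DWL = ½ × 15 × (93 − 78) = 112.5; fraction = 112.5 / 1395 = 5/62.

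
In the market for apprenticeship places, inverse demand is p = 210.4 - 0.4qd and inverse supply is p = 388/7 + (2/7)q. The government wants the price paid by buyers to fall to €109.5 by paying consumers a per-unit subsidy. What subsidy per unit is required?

At a buyer price of 109.5, quantity demanded is 526 − 2.5·109.5 = 252.25.
Sellers supply 252.25 only when they receive ps = 388/7 + (2/7)·252.25 = 127.5.
s = ps − pb = 127.5 − 109.5 = 18.

Required subsidy s = €18 per unit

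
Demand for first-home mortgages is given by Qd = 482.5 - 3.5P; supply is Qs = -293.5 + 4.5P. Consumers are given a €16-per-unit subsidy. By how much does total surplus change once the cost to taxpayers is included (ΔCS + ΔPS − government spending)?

Net change in total surplus = -€252

Pre-subsidy: 482.5 - 3.5P = -293.5 + 4.5P gives P* = 97, Q* = 143.
With the rebate, buyers effectively pay Pb = Ps − 16, where Ps is the price sellers receive.
Demand in terms of Ps becomes Qd = 482.5 − 3.5(Ps − 16) = 538.5 - 3.5Ps. Setting this equal to supply: 538.5 - 3.5Ps = -293.5 + 4.5Ps, so Ps = 104.
Buyers pay Pb = 104 − 16 = 88; Q' = -293.5 + 4.5·104 = 174.5.
ΔCS = ½(143 + 174.5)(97 − 88) = 1428.75; ΔPS = ½(143 + 174.5)(104 − 97) = 1111.25.
Government spending = 16 × 174.5 = 2792.
Net change = 1428.75 + 1111.25 − 2792 = -252. The loss equals the DWL triangle ½·16·31.5.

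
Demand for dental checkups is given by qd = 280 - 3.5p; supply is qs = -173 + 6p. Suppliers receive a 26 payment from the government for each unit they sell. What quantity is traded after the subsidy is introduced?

Pre-subsidy: 280 - 3.5p = -173 + 6p gives p* = 906/19, q* = 2149/19.
With the subsidy, sellers receive ps = pb + 26 for each unit, where pb is the price buyers pay.
Supply in terms of pb becomes qs = -173 + 6(pb + 26) = -17 + 6pb. Setting this equal to demand: 280 - 3.5pb = -17 + 6pb, so pb = 594/19.
Sellers receive ps = 594/19 + 26 = 1088/19; q' = 280 − 3.5·(594/19) = 3241/19.

q' = 3241/19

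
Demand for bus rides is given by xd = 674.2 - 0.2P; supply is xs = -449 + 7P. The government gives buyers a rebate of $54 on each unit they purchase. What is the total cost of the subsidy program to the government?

Pre-subsidy: 674.2 - 0.2P = -449 + 7P gives P* = 156, x* = 643.
With the rebate, buyers effectively pay Pb = Ps − 54, where Ps is the price sellers receive.
Demand in terms of Ps becomes xd = 674.2 − 0.2(Ps − 54) = 685 - 0.2Ps. Setting this equal to supply: 685 - 0.2Ps = -449 + 7Ps, so Ps = 157.5.
Buyers pay Pb = 157.5 − 54 = 103.5; x' = -449 + 7·157.5 = 653.5.
Government outlay = subsidy × quantity = 54 × 653.5 = 35289.

Government cost = $35289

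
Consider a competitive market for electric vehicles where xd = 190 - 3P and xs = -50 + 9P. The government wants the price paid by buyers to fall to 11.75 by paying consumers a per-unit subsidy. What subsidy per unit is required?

Required subsidy s = 11 per unit

At a buyer price of 11.75, quantity demanded is 190 − 3·11.75 = 154.75.
Sellers supply 154.75 only when they receive Ps with -50 + 9·Ps = 154.75, i.e. Ps = 22.75.
s = Ps − Pb = 22.75 − 11.75 = 11.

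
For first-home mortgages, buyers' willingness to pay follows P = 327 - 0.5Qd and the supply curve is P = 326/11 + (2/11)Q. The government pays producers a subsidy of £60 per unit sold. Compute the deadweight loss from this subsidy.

Pre-subsidy: 327 - 0.5Q = 326/11 + (2/11)Q gives Q* = 6542/15 and P* = 1634/15.
With the subsidy, sellers receive Ps = Pb + 60 for each unit, where Pb is the price buyers pay.
On the curves, Pb = 327 - 0.5Q and Ps = 326/11 + (2/11)Q; the wedge Ps − Pb = 60 gives 326/11 + (2/11)Q − (327 - 0.5Q) = 60, so Q' = 7862/15.
Then Pb = 327 − 0.5·(7862/15) = 974/15 and Ps = 326/11 + (2/11)·(7862/15) = 1874/15.
The subsidy expands output by 7862/15 − 6542/15 = 88 past the efficient level; on those units the gap between marginal cost and willingness to pay runs from 0 up to 60.
DWL = ½ × 60 × 88 = 2640.

Deadweight loss = £2640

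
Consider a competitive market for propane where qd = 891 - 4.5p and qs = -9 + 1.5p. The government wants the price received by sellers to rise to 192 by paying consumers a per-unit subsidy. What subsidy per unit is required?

Required subsidy s = 56 per unit

At a seller price of 192, quantity supplied is -9 + 1.5·192 = 279.
Buyers absorb 279 only when they pay pb with 891 − 4.5·pb = 279, i.e. pb = 136.
s = ps − pb = 192 − 136 = 56.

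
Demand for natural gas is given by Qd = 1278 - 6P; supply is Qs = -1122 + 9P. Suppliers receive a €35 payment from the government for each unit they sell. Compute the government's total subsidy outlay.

Pre-subsidy: 1278 - 6P = -1122 + 9P gives P* = 160, Q* = 318.
With the subsidy, sellers receive Ps = Pb + 35 for each unit, where Pb is the price buyers pay.
Supply in terms of Pb becomes Qs = -1122 + 9(Pb + 35) = -807 + 9Pb. Setting this equal to demand: 1278 - 6Pb = -807 + 9Pb, so Pb = 139.
Sellers receive Ps = 139 + 35 = 174; Q' = 1278 − 6·139 = 444.
Government outlay = subsidy × quantity = 35 × 444 = 15540.

Government cost = €15540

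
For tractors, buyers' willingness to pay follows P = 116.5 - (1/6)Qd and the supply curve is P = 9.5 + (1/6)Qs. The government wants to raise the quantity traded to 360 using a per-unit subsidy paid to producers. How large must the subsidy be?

At Q = 360, from the demand curve buyers pay Pb = 116.5 − (1/6)·360 = 56.5; from the supply curve sellers need Ps = 9.5 + (1/6)·360 = 69.5.
The subsidy must fill the gap: s = Ps − Pb = 69.5 − 56.5 = 13.

Required subsidy s = 13 per unit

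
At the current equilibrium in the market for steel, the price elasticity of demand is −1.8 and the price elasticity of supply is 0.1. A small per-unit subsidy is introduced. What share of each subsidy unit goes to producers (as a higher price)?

For a small subsidy around the equilibrium, the benefit split depends on the relative slopes, which at a point are proportional to the elasticities.
Buyer share = εs/(εs + |εd|) = 0.1/(0.1 + 1.8) = 1/19; seller share = |εd|/(εs + |εd|) = 18/19.
So producers capture 18/19 of the subsidy.

Producer share = 18/19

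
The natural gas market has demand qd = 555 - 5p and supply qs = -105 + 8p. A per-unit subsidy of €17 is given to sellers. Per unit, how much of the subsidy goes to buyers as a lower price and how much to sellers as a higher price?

Pre-subsidy: 555 - 5p = -105 + 8p gives p* = 660/13, q* = 3915/13.
With the subsidy, sellers receive ps = pb + 17 for each unit, where pb is the price buyers pay.
Supply in terms of pb becomes qs = -105 + 8(pb + 17) = 31 + 8pb. Setting this equal to demand: 555 - 5pb = 31 + 8pb, so pb = 524/13.
Sellers receive ps = 524/13 + 17 = 745/13; q' = 555 − 5·(524/13) = 4595/13.
Buyers' price falls by p* − pb = 660/13 − 524/13 = 136/13; sellers' price rises by ps − p* = 745/13 − 660/13 = 85/13.

Buyers gain 136/13 per unit; sellers gain 85/13 per unit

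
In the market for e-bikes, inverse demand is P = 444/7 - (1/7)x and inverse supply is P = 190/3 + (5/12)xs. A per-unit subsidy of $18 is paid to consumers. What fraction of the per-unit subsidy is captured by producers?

Pre-subsidy: 444/7 - (1/7)x = 190/3 + (5/12)x gives x* = 8/47 and P* = 2980/47.
With the rebate, buyers effectively pay Pb = Ps − 18, where Ps is the price sellers receive.
On the curves, Pb = 444/7 - (1/7)x and Ps = 190/3 + (5/12)x; the wedge Ps − Pb = 18 gives 190/3 + (5/12)x − (444/7 - (1/7)x) = 18, so x' = 1520/47.
Then Pb = 444/7 − (1/7)·(1520/47) = 2764/47 and Ps = 190/3 + (5/12)·(1520/47) = 3610/47.
Buyers' price falls by P* − Pb = 2980/47 − 2764/47 = 216/47; sellers' price rises by Ps − P* = 3610/47 − 2980/47 = 630/47.
So producers capture (630/47)/18 = 35/47 of each unit of subsidy.

Producer share = 35/47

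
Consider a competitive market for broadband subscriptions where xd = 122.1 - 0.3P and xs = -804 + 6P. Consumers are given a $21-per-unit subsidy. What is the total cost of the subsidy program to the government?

Government cost = $1764

Pre-subsidy: 122.1 - 0.3P = -804 + 6P gives P* = 147, x* = 78.
With the rebate, buyers effectively pay Pb = Ps − 21, where Ps is the price sellers receive.
Demand in terms of Ps becomes xd = 122.1 − 0.3(Ps − 21) = 128.4 - 0.3Ps. Setting this equal to supply: 128.4 - 0.3Ps = -804 + 6Ps, so Ps = 148.
Buyers pay Pb = 148 − 21 = 127; x' = -804 + 6·148 = 84.
Government outlay = subsidy × quantity = 21 × 84 = 1764.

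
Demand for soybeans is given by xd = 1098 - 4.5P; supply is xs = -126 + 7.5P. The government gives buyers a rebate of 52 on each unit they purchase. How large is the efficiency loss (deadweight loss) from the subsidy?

Pre-subsidy: 1098 - 4.5P = -126 + 7.5P gives P* = 102, x* = 639.
With the rebate, buyers effectively pay Pb = Ps − 52, where Ps is the price sellers receive.
Demand in terms of Ps becomes xd = 1098 − 4.5(Ps − 52) = 1332 - 4.5Ps. Setting this equal to supply: 1332 - 4.5Ps = -126 + 7.5Ps, so Ps = 121.5.
Buyers pay Pb = 121.5 − 52 = 69.5; x' = -126 + 7.5·121.5 = 785.25.
The subsidy expands output by 785.25 − 639 = 146.25 past the efficient level; on those units the gap between marginal cost and willingness to pay runs from 0 up to 52.
DWL = ½ × 52 × 146.25 = 3802.5.

Deadweight loss = 3802.5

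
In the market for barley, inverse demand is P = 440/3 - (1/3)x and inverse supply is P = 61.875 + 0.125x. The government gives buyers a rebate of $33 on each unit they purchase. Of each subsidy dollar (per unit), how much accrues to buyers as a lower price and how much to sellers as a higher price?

Buyers gain $24 per unit; sellers gain $9 per unit

Pre-subsidy: 440/3 - (1/3)x = 61.875 + 0.125x gives x* = 185 and P* = 85.
With the rebate, buyers effectively pay Pb = Ps − 33, where Ps is the price sellers receive.
On the curves, Pb = 440/3 - (1/3)x and Ps = 61.875 + 0.125x; the wedge Ps − Pb = 33 gives 61.875 + 0.125x − (440/3 - (1/3)x) = 33, so x' = 257.
Then Pb = 440/3 − (1/3)·257 = 61 and Ps = 61.875 + 0.125·257 = 94.
Buyers' price falls by P* − Pb = 85 − 61 = 24; sellers' price rises by Ps − P* = 94 − 85 = 9.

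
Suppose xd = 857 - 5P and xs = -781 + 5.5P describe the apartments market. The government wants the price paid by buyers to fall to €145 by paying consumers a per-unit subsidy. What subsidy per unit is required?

Required subsidy s = €21 per unit

At a buyer price of 145, quantity demanded is 857 − 5·145 = 132.
Sellers supply 132 only when they receive Ps with -781 + 5.5·Ps = 132, i.e. Ps = 166.
s = Ps − Pb = 166 − 145 = 21.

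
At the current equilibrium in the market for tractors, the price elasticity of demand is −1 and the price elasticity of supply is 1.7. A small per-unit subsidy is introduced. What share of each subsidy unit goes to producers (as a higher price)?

For a small subsidy around the equilibrium, the benefit split depends on the relative slopes, which at a point are proportional to the elasticities.
Buyer share = εs/(εs + |εd|) = 1.7/(1.7 + 1) = 17/27; seller share = |εd|/(εs + |εd|) = 10/27.
So producers capture 10/27 of the subsidy.

Producer share = 10/27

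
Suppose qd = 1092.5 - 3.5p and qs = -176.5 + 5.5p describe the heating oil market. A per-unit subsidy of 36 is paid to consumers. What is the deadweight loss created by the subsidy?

Deadweight loss = 1386

Pre-subsidy: 1092.5 - 3.5p = -176.5 + 5.5p gives p* = 141, q* = 599.
With the rebate, buyers effectively pay pb = ps − 36, where ps is the price sellers receive.
Demand in terms of ps becomes qd = 1092.5 − 3.5(ps − 36) = 1218.5 - 3.5ps. Setting this equal to supply: 1218.5 - 3.5ps = -176.5 + 5.5ps, so ps = 155.
Buyers pay pb = 155 − 36 = 119; q' = -176.5 + 5.5·155 = 676.
The subsidy expands output by 676 − 599 = 77 past the efficient level; on those units the gap between marginal cost and willingness to pay runs from 0 up to 36.
DWL = ½ × 36 × 77 = 1386.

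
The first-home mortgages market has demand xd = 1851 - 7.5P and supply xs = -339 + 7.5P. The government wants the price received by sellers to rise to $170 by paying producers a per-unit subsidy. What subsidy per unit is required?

Required subsidy s = $48 per unit

At a seller price of 170, quantity supplied is -339 + 7.5·170 = 936.
Buyers absorb 936 only when they pay Pb with 1851 − 7.5·Pb = 936, i.e. Pb = 122.
s = Ps − Pb = 170 − 122 = 48.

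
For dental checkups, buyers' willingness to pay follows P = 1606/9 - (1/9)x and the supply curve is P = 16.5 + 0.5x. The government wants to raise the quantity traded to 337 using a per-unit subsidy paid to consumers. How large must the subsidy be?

Required subsidy s = 44 per unit

At x = 337, from the demand curve buyers pay Pb = 1606/9 − (1/9)·337 = 141; from the supply curve sellers need Ps = 16.5 + 0.5·337 = 185.
The subsidy must fill the gap: s = Ps − Pb = 185 − 141 = 44.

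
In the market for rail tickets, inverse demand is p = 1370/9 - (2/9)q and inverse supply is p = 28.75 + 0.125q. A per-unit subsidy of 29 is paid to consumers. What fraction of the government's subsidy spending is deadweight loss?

DWL / government spending = 522/5489

Pre-subsidy: 1370/9 - (2/9)q = 28.75 + 0.125q gives q* = 355.6 and p* = 73.2.
With the rebate, buyers effectively pay pb = ps − 29, where ps is the price sellers receive.
On the curves, pb = 1370/9 - (2/9)q and ps = 28.75 + 0.125q; the wedge ps − pb = 29 gives 28.75 + 0.125q − (1370/9 - (2/9)q) = 29, so q' = 439.12.
Then pb = 1370/9 − (2/9)·439.12 = 54.64 and ps = 28.75 + 0.125·439.12 = 83.64.
ΔCS = ½(355.6 + 439.12)(73.2 − 54.64) = 7375.0016; ΔPS = ½(355.6 + 439.12)(83.64 − 73.2) = 4148.4384.
Government spending = 29 × 439.12 = 12734.48.
DWL = ½ × 29 × (439.12 − 355.6) = 1211.04; fraction = 1211.04 / 12734.48 = 522/5489.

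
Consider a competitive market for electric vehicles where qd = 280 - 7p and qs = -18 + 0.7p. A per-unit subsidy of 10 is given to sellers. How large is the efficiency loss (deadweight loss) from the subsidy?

Deadweight loss = 350/11

Pre-subsidy: 280 - 7p = -18 + 0.7p gives p* = 2980/77, q* = 100/11.
With the subsidy, sellers receive ps = pb + 10 for each unit, where pb is the price buyers pay.
Supply in terms of pb becomes qs = -18 + 0.7(pb + 10) = -11 + 0.7pb. Setting this equal to demand: 280 - 7pb = -11 + 0.7pb, so pb = 2910/77.
Sellers receive ps = 2910/77 + 10 = 3680/77; q' = 280 − 7·(2910/77) = 170/11.
The subsidy expands output by 170/11 − 100/11 = 70/11 past the efficient level; on those units the gap between marginal cost and willingness to pay runs from 0 up to 10.
DWL = ½ × 10 × 70/11 = 350/11.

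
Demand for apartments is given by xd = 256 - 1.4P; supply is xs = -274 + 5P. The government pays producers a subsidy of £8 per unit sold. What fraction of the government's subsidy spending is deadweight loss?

Pre-subsidy: 256 - 1.4P = -274 + 5P gives P* = 82.8125, x* = 140.0625.
With the subsidy, sellers receive Ps = Pb + 8 for each unit, where Pb is the price buyers pay.
Supply in terms of Pb becomes xs = -274 + 5(Pb + 8) = -234 + 5Pb. Setting this equal to demand: 256 - 1.4Pb = -234 + 5Pb, so Pb = 76.5625.
Sellers receive Ps = 76.5625 + 8 = 84.5625; x' = 256 − 1.4·76.5625 = 148.8125.
ΔCS = ½(140.0625 + 148.8125)(82.8125 − 76.5625) = 902.734375; ΔPS = ½(140.0625 + 148.8125)(84.5625 − 82.8125) = 252.765625.
Government spending = 8 × 148.8125 = 1190.5.
DWL = ½ × 8 × (148.8125 − 140.0625) = 35; fraction = 35 / 1190.5 = 70/2381.

DWL / government spending = 70/2381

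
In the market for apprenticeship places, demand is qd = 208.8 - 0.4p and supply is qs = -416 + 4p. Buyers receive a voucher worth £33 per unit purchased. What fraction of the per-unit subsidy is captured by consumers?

Consumer share = 10/11

Pre-subsidy: 208.8 - 0.4p = -416 + 4p gives p* = 142, q* = 152.
With the rebate, buyers effectively pay pb = ps − 33, where ps is the price sellers receive.
Demand in terms of ps becomes qd = 208.8 − 0.4(ps − 33) = 222 - 0.4ps. Setting this equal to supply: 222 - 0.4ps = -416 + 4ps, so ps = 145.
Buyers pay pb = 145 − 33 = 112; q' = -416 + 4·145 = 164.
Buyers' price falls by p* − pb = 142 − 112 = 30; sellers' price rises by ps − p* = 145 − 142 = 3.
So consumers capture 30/33 = 10/11 of each unit of subsidy.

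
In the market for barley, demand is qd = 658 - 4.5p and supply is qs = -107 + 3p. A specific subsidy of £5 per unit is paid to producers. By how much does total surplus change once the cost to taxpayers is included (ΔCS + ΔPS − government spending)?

Net change in total surplus = -£22.5

Pre-subsidy: 658 - 4.5p = -107 + 3p gives p* = 102, q* = 199.
With the subsidy, sellers receive ps = pb + 5 for each unit, where pb is the price buyers pay.
Supply in terms of pb becomes qs = -107 + 3(pb + 5) = -92 + 3pb. Setting this equal to demand: 658 - 4.5pb = -92 + 3pb, so pb = 100.
Sellers receive ps = 100 + 5 = 105; q' = 658 − 4.5·100 = 208.
ΔCS = ½(199 + 208)(102 − 100) = 407; ΔPS = ½(199 + 208)(105 − 102) = 610.5.
Government spending = 5 × 208 = 1040.
Net change = 407 + 610.5 − 1040 = -22.5. The loss equals the DWL triangle ½·5·9.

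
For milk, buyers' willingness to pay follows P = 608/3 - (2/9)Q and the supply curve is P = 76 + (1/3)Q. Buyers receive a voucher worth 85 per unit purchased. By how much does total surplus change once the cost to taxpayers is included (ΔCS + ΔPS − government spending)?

Net change in total surplus = -6502.5

Pre-subsidy: 608/3 - (2/9)Q = 76 + (1/3)Q gives Q* = 228 and P* = 152.
With the rebate, buyers effectively pay Pb = Ps − 85, where Ps is the price sellers receive.
On the curves, Pb = 608/3 - (2/9)Q and Ps = 76 + (1/3)Q; the wedge Ps − Pb = 85 gives 76 + (1/3)Q − (608/3 - (2/9)Q) = 85, so Q' = 381.
Then Pb = 608/3 − (2/9)·381 = 118 and Ps = 76 + (1/3)·381 = 203.
ΔCS = ½(228 + 381)(152 − 118) = 10353; ΔPS = ½(228 + 381)(203 − 152) = 15529.5.
Government spending = 85 × 381 = 32385.
Net change = 10353 + 15529.5 − 32385 = -6502.5. The loss equals the DWL triangle ½·85·153.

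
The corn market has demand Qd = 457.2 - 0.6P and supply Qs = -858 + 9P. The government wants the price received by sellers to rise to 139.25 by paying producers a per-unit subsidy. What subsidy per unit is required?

Required subsidy s = 36 per unit

At a seller price of 139.25, quantity supplied is -858 + 9·139.25 = 395.25.
Buyers absorb 395.25 only when they pay Pb with 457.2 − 0.6·Pb = 395.25, i.e. Pb = 103.25.
s = Ps − Pb = 139.25 − 103.25 = 36.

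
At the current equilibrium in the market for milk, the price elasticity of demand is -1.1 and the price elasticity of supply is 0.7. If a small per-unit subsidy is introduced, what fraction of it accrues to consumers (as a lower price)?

Consumer share = 7/18

For a small subsidy around the equilibrium, the benefit split depends on the relative slopes, which at a point are proportional to the elasticities.
Buyer share = εs/(εs + |εd|) = 0.7/(0.7 + 1.1) = 7/18; seller share = |εd|/(εs + |εd|) = 11/18.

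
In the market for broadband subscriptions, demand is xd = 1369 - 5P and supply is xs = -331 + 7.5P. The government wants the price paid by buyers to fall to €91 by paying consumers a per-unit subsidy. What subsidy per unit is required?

At a buyer price of 91, quantity demanded is 1369 − 5·91 = 914.
Sellers supply 914 only when they receive Ps with -331 + 7.5·Ps = 914, i.e. Ps = 166.
s = Ps − Pb = 166 − 91 = 75.

Required subsidy s = €75 per unit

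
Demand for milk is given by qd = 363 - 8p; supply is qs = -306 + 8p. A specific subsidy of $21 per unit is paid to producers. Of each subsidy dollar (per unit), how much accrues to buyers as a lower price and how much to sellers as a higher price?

Pre-subsidy: 363 - 8p = -306 + 8p gives p* = 41.8125, q* = 28.5.
With the subsidy, sellers receive ps = pb + 21 for each unit, where pb is the price buyers pay.
Supply in terms of pb becomes qs = -306 + 8(pb + 21) = -138 + 8pb. Setting this equal to demand: 363 - 8pb = -138 + 8pb, so pb = 31.3125.
Sellers receive ps = 31.3125 + 21 = 52.3125; q' = 363 − 8·31.3125 = 112.5.
Buyers' price falls by p* − pb = 41.8125 − 31.3125 = 10.5; sellers' price rises by ps − p* = 52.3125 − 41.8125 = 10.5.

Buyers gain $10.5 per unit; sellers gain $10.5 per unit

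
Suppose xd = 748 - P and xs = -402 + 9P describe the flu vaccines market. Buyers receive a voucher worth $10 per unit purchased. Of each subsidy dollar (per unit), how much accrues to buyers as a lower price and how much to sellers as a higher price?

Buyers gain $9 per unit; sellers gain $1 per unit

Pre-subsidy: 748 - P = -402 + 9P gives P* = 115, x* = 633.
With the rebate, buyers effectively pay Pb = Ps − 10, where Ps is the price sellers receive.
Demand in terms of Ps becomes xd = 748 − 1(Ps − 10) = 758 - Ps. Setting this equal to supply: 758 - Ps = -402 + 9Ps, so Ps = 116.
Buyers pay Pb = 116 − 10 = 106; x' = -402 + 9·116 = 642.
Buyers' price falls by P* − Pb = 115 − 106 = 9; sellers' price rises by Ps − P* = 116 − 115 = 1.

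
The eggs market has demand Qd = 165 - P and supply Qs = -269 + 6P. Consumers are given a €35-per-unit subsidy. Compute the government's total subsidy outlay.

Pre-subsidy: 165 - P = -269 + 6P gives P* = 62, Q* = 103.
With the rebate, buyers effectively pay Pb = Ps − 35, where Ps is the price sellers receive.
Demand in terms of Ps becomes Qd = 165 − 1(Ps − 35) = 200 - Ps. Setting this equal to supply: 200 - Ps = -269 + 6Ps, so Ps = 67.
Buyers pay Pb = 67 − 35 = 32; Q' = -269 + 6·67 = 133.
Government outlay = subsidy × quantity = 35 × 133 = 4655.

Government cost = €4655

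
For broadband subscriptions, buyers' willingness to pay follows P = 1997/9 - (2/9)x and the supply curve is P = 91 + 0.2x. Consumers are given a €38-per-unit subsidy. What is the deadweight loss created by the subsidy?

Pre-subsidy: 1997/9 - (2/9)x = 91 + 0.2x gives x* = 310 and P* = 153.
With the rebate, buyers effectively pay Pb = Ps − 38, where Ps is the price sellers receive.
On the curves, Pb = 1997/9 - (2/9)x and Ps = 91 + 0.2x; the wedge Ps − Pb = 38 gives 91 + 0.2x − (1997/9 - (2/9)x) = 38, so x' = 400.
Then Pb = 1997/9 − (2/9)·400 = 133 and Ps = 91 + 0.2·400 = 171.
The subsidy expands output by 400 − 310 = 90 past the efficient level; on those units the gap between marginal cost and willingness to pay runs from 0 up to 38.
DWL = ½ × 38 × 90 = 1710.

Deadweight loss = €1710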